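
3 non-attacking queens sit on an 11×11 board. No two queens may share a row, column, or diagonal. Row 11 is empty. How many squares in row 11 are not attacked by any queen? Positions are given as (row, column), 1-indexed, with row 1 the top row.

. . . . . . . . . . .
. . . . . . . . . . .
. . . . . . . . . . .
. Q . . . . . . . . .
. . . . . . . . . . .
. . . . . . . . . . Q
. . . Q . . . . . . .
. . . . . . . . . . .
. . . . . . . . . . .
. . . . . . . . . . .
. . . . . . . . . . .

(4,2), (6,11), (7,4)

(4,2) attacks row 11 at column 2 and diagonals 9.
(6,11) attacks row 11 at column 11 and diagonals 6.
(7,4) attacks row 11 at column 4 and diagonals 8.
Attacked columns: {2, 4, 6, 8, 9, 11}. Safe: {1, 3, 5, 7, 10}.

5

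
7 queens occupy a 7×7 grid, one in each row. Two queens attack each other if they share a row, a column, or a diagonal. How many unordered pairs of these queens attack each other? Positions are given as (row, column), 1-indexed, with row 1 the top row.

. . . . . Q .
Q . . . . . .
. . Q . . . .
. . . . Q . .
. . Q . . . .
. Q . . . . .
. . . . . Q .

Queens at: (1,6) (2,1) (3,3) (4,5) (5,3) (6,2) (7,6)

4

Same column: (1,6)–(7,6) (column 6); (3,3)–(5,3) (column 3).
Same diagonal: (2,1)–(7,6) (|2−7| = |1−6| = 5); (5,3)–(6,2) (|5−6| = |3−2| = 1).
Total attacking pairs: 4.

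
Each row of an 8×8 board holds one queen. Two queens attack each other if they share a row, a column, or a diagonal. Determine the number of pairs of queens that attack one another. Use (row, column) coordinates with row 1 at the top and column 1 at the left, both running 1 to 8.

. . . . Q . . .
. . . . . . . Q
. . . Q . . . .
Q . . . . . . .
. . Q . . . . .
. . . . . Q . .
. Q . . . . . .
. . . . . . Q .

All columns are distinct and no two queens satisfy |Δrow| = |Δcol|, so no pair attacks.

0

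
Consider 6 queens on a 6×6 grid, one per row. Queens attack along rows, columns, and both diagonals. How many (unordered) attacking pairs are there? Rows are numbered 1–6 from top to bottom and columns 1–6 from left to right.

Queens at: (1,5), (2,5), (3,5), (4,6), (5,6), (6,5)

9

Same column: (1,5)–(2,5) (column 5); (1,5)–(3,5) (column 5); (1,5)–(6,5) (column 5); (2,5)–(3,5) (column 5); (2,5)–(6,5) (column 5); (3,5)–(6,5) (column 5); (4,6)–(5,6) (column 6).
Same diagonal: (3,5)–(4,6) (|3−4| = |5−6| = 1); (5,6)–(6,5) (|5−6| = |6−5| = 1).
Total attacking pairs: 9.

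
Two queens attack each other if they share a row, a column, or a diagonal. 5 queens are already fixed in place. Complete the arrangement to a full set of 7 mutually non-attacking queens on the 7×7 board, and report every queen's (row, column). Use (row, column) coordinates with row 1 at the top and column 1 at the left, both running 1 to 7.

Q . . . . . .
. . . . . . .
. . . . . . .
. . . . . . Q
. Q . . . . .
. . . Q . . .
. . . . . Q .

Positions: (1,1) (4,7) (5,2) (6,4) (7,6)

Row 2: attacked by (1,1)→{1,2}; (4,7)→{5,7}; (5,2)→{2,5}; (6,4)→{4}; (7,6)→{1,6}. Safe: 3. Place at column 3.
Row 3: attacked by (1,1)→{1,3}; (2,3)→{2,3,4}; (4,7)→{6,7}; (5,2)→{2,4}; (6,4)→{1,4,7}; (7,6)→{2,6}. Safe: 5. Place at column 5.
Columns [1, 3, 5, 7, 2, 4, 6], r−c [0, -1, -2, -3, 3, 2, 1], r+c [2, 5, 8, 11, 7, 10, 13] are all distinct, so no two queens attack.

(1,1) (2,3) (3,5) (4,7) (5,2) (6,4) (7,6)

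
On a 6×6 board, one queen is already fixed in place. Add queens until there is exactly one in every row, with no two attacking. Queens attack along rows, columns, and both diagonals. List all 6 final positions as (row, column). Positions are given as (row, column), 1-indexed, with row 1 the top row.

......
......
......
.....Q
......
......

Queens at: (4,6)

Row 1: attacked by (4,6)→{3,6}. Safe: 1, 2, 4, 5. Place at column 5.
Row 2: attacked by (1,5)→{4,5,6}; (4,6)→{4,6}. Safe: 1, 2, 3. Place at column 3.
Row 3: attacked by (1,5)→{3,5}; (2,3)→{2,3,4}; (4,6)→{5,6}. Safe: 1. Place at column 1.
Row 5: attacked by (1,5)→{1,5}; (2,3)→{3,6}; (3,1)→{1,3}; (4,6)→{5,6}. Safe: 2, 4. Place at column 4.
Row 6: attacked by (1,5)→{5}; (2,3)→{3}; (3,1)→{1,4}; (4,6)→{4,6}; (5,4)→{3,4,5}. Safe: 2. Place at column 2.
Columns [5, 3, 1, 6, 4, 2], r−c [-4, -1, 2, -2, 1, 4], r+c [6, 5, 4, 10, 9, 8] are all distinct, so no two queens attack.

(1,5) (2,3) (3,1) (4,6) (5,4) (6,2)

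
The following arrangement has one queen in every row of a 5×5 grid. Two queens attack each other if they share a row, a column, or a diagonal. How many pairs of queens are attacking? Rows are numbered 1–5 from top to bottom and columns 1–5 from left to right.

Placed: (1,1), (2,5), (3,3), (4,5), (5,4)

Same column: (2,5)–(4,5) (column 5).
Same diagonal: (1,1)–(3,3) (|1−3| = |1−3| = 2); (4,5)–(5,4) (|4−5| = |5−4| = 1).
Total attacking pairs: 3.

3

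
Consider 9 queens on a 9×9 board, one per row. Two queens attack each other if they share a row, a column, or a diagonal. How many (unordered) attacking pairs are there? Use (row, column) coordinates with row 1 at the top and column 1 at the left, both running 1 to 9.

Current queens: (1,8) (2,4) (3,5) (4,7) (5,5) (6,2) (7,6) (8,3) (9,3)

5

Same column: (3,5)–(5,5) (column 5); (8,3)–(9,3) (column 3).
Same diagonal: (2,4)–(3,5) (|2−3| = |4−5| = 1); (3,5)–(6,2) (|3−6| = |5−2| = 3); (4,7)–(8,3) (|4−8| = |7−3| = 4).
Total attacking pairs: 5.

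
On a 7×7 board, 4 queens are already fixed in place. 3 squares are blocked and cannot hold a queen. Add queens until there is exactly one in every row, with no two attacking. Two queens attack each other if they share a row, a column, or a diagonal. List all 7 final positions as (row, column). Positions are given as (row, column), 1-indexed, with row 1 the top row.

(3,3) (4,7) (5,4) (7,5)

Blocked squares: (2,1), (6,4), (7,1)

(1,2) (2,6) (3,3) (4,7) (5,4) (6,1) (7,5)

Row 1: attacked by (3,3)→{1,3,5}; (4,7)→{4,7}; (5,4)→{4}; (7,5)→{5}. Safe: 2, 6. Place at column 2.
Row 2: attacked by (1,2)→{1,2,3}; (3,3)→{2,3,4}; (4,7)→{5,7}; (5,4)→{1,4,7}; (7,5)→{5}. Blocked: 1. Safe: 6. Place at column 6.
Row 6: attacked by (1,2)→{2,7}; (2,6)→{2,6}; (3,3)→{3,6}; (4,7)→{5,7}; (5,4)→{3,4,5}; (7,5)→{4,5,6}. Blocked: 4. Safe: 1. Place at column 1.
Columns [2, 6, 3, 7, 4, 1, 5], r−c [-1, -4, 0, -3, 1, 5, 2], r+c [3, 8, 6, 11, 9, 7, 12] are all distinct, so no two queens attack.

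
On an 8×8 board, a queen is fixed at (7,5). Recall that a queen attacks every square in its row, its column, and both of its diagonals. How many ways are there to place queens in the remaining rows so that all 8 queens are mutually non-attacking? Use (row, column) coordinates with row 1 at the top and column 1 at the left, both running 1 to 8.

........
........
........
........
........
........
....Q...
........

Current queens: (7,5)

Branch on row 1: col 1 → 1; col 2 → 0; col 3 → 1; col 4 → 3; col 6 → 3; col 7 → 0; col 8 → 0.
Sum: 1 + 0 + 1 + 3 + 3 + 0 + 0 = 8.

8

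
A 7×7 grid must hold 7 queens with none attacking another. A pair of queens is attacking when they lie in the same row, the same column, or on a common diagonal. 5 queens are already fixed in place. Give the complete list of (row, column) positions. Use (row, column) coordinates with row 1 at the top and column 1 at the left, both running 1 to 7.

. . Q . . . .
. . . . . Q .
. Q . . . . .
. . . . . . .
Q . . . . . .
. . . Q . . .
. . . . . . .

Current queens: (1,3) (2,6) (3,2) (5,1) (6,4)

(1,3) (2,6) (3,2) (4,5) (5,1) (6,4) (7,7)

Row 4: attacked by (1,3)→{3,6}; (2,6)→{4,6}; (3,2)→{1,2,3}; (5,1)→{1,2}; (6,4)→{2,4,6}. Safe: 5, 7. Place at column 5.
Row 7: attacked by (1,3)→{3}; (2,6)→{1,6}; (3,2)→{2,6}; (4,5)→{2,5}; (5,1)→{1,3}; (6,4)→{3,4,5}. Safe: 7. Place at column 7.
Columns [3, 6, 2, 5, 1, 4, 7], r−c [-2, -4, 1, -1, 4, 2, 0], r+c [4, 8, 5, 9, 6, 10, 14] are all distinct, so no two queens attack.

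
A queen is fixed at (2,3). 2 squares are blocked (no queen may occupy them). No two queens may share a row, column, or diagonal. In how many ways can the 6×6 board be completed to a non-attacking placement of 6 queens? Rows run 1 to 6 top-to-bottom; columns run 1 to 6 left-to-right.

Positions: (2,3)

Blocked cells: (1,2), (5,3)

1

Branch on row 1: col 1 → 0; col 5 → 1; col 6 → 0.
Sum: 0 + 1 + 0 = 1.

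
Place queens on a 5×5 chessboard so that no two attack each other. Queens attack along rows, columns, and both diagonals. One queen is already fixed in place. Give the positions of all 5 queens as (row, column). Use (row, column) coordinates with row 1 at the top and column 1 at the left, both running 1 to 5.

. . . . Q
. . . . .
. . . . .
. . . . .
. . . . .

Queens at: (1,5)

Row 2: attacked by (1,5)→{4,5}. Safe: 1, 2, 3. Place at column 3.
Row 3: attacked by (1,5)→{3,5}; (2,3)→{2,3,4}. Safe: 1. Place at column 1.
Row 4: attacked by (1,5)→{2,5}; (2,3)→{1,3,5}; (3,1)→{1,2}. Safe: 4. Place at column 4.
Row 5: attacked by (1,5)→{1,5}; (2,3)→{3}; (3,1)→{1,3}; (4,4)→{3,4,5}. Safe: 2. Place at column 2.
Columns [5, 3, 1, 4, 2], r−c [-4, -1, 2, 0, 3], r+c [6, 5, 4, 8, 7] are all distinct, so no two queens attack.

(1,5) (2,3) (3,1) (4,4) (5,2)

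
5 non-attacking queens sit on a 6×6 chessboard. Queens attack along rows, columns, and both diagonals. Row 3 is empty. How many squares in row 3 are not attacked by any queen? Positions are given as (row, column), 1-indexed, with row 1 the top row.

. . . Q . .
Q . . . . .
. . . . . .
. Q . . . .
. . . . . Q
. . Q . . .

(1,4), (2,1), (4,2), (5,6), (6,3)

1

(1,4) attacks row 3 at column 4 and diagonals 2, 6.
(2,1) attacks row 3 at column 1 and diagonals 2.
(4,2) attacks row 3 at column 2 and diagonals 1, 3.
(5,6) attacks row 3 at column 6 and diagonals 4.
(6,3) attacks row 3 at column 3 and diagonals 6.
Attacked columns: {1, 2, 3, 4, 6}. Safe: {5}.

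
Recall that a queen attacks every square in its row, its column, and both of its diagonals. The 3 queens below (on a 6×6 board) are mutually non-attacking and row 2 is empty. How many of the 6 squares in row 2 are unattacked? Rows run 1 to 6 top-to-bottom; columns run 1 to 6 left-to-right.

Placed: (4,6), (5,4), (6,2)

2

(4,6) attacks row 2 at column 6 and diagonals 4.
(5,4) attacks row 2 at column 4 and diagonals 1.
(6,2) attacks row 2 at column 2 and diagonals 6.
Attacked columns: {1, 2, 4, 6}. Safe: {3, 5}.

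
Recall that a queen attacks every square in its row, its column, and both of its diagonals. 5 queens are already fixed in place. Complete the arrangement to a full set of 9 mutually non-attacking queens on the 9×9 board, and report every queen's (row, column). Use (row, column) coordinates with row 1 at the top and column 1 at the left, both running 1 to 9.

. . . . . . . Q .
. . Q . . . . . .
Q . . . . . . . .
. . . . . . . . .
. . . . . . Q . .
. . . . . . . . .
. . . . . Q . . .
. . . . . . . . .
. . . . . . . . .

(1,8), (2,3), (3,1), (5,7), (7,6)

(1,8) (2,3) (3,1) (4,4) (5,7) (6,9) (7,6) (8,2) (9,5)

Row 4: attacked by (1,8)→{5,8}; (2,3)→{1,3,5}; (3,1)→{1,2}; (5,7)→{6,7,8}; (7,6)→{3,6,9}. Safe: 4. Place at column 4.
Row 6: attacked by (1,8)→{3,8}; (2,3)→{3,7}; (3,1)→{1,4}; (4,4)→{2,4,6}; (5,7)→{6,7,8}; (7,6)→{5,6,7}. Safe: 9. Place at column 9.
Row 8: attacked by (1,8)→{1,8}; (2,3)→{3,9}; (3,1)→{1,6}; (4,4)→{4,8}; (5,7)→{4,7}; (6,9)→{7,9}; (7,6)→{5,6,7}. Safe: 2. Place at column 2.
Row 9: attacked by (1,8)→{8}; (2,3)→{3}; (3,1)→{1,7}; (4,4)→{4,9}; (5,7)→{3,7}; (6,9)→{6,9}; (7,6)→{4,6,8}; (8,2)→{1,2,3}. Safe: 5. Place at column 5.
Columns [8, 3, 1, 4, 7, 9, 6, 2, 5], r−c [-7, -1, 2, 0, -2, -3, 1, 6, 4], r+c [9, 5, 4, 8, 12, 15, 13, 10, 14] are all distinct, so no two queens attack.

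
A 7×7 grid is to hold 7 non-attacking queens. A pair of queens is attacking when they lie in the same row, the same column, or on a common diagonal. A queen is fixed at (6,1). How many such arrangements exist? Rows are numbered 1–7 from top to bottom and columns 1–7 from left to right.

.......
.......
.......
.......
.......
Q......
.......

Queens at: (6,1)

Branch on row 1: col 2 → 1; col 3 → 1; col 4 → 2; col 5 → 2; col 7 → 1.
Sum: 1 + 1 + 2 + 2 + 1 = 7.

7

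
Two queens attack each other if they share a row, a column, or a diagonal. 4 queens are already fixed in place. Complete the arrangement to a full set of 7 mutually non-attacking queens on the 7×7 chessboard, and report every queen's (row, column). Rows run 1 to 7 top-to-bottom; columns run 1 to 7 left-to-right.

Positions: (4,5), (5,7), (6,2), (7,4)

(1,6) (2,1) (3,3) (4,5) (5,7) (6,2) (7,4)

Row 1: attacked by (4,5)→{2,5}; (5,7)→{3,7}; (6,2)→{2,7}; (7,4)→{4}. Safe: 1, 6. Place at column 6.
Row 2: attacked by (1,6)→{5,6,7}; (4,5)→{3,5,7}; (5,7)→{4,7}; (6,2)→{2,6}; (7,4)→{4}. Safe: 1. Place at column 1.
Row 3: attacked by (1,6)→{4,6}; (2,1)→{1,2}; (4,5)→{4,5,6}; (5,7)→{5,7}; (6,2)→{2,5}; (7,4)→{4}. Safe: 3. Place at column 3.
Columns [6, 1, 3, 5, 7, 2, 4], r−c [-5, 1, 0, -1, -2, 4, 3], r+c [7, 3, 6, 9, 12, 8, 11] are all distinct, so no two queens attack.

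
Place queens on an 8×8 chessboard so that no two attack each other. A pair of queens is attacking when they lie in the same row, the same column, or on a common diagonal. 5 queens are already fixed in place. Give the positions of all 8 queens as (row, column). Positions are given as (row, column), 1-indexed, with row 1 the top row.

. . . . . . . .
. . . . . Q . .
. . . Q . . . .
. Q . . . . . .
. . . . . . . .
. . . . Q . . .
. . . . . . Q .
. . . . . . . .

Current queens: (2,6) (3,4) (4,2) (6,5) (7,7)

Row 1: attacked by (2,6)→{5,6,7}; (3,4)→{2,4,6}; (4,2)→{2,5}; (6,5)→{5}; (7,7)→{1,7}. Safe: 3, 8. Place at column 3.
Row 5: attacked by (1,3)→{3,7}; (2,6)→{3,6}; (3,4)→{2,4,6}; (4,2)→{1,2,3}; (6,5)→{4,5,6}; (7,7)→{5,7}. Safe: 8. Place at column 8.
Row 8: attacked by (1,3)→{3}; (2,6)→{6}; (3,4)→{4}; (4,2)→{2,6}; (5,8)→{5,8}; (6,5)→{3,5,7}; (7,7)→{6,7,8}. Safe: 1. Place at column 1.
Columns [3, 6, 4, 2, 8, 5, 7, 1], r−c [-2, -4, -1, 2, -3, 1, 0, 7], r+c [4, 8, 7, 6, 13, 11, 14, 9] are all distinct, so no two queens attack.

(1,3) (2,6) (3,4) (4,2) (5,8) (6,5) (7,7) (8,1)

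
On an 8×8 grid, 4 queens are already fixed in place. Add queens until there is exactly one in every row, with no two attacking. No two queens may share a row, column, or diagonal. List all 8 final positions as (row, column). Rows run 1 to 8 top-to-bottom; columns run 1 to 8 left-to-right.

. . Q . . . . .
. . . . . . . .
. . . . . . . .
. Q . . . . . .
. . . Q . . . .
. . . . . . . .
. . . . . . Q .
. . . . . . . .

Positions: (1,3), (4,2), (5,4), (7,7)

(1,3) (2,6) (3,8) (4,2) (5,4) (6,1) (7,7) (8,5)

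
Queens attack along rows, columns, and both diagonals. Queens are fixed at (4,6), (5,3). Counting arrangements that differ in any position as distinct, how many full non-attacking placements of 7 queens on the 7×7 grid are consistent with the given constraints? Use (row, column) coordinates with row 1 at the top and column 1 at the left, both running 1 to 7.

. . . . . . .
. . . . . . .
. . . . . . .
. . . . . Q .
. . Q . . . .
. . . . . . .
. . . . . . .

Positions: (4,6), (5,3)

Branch on row 1: col 1 → 1; col 2 → 0; col 4 → 0; col 5 → 1.
Sum: 1 + 0 + 0 + 1 = 2.

2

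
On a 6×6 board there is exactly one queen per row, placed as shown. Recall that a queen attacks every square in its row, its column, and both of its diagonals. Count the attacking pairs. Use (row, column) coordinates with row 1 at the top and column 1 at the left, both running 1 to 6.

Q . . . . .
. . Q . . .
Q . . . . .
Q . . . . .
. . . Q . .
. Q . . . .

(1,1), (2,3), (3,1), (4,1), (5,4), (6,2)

4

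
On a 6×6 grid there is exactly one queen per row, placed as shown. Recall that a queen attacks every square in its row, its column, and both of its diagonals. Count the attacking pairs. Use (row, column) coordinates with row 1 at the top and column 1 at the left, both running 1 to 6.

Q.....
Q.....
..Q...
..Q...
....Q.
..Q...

8

Same column: (1,1)–(2,1) (column 1); (3,3)–(4,3) (column 3); (3,3)–(6,3) (column 3); (4,3)–(6,3) (column 3).
Same diagonal: (1,1)–(3,3) (|1−3| = |1−3| = 2); (1,1)–(5,5) (|1−5| = |1−5| = 4); (2,1)–(4,3) (|2−4| = |1−3| = 2); (3,3)–(5,5) (|3−5| = |3−5| = 2).
Total attacking pairs: 8.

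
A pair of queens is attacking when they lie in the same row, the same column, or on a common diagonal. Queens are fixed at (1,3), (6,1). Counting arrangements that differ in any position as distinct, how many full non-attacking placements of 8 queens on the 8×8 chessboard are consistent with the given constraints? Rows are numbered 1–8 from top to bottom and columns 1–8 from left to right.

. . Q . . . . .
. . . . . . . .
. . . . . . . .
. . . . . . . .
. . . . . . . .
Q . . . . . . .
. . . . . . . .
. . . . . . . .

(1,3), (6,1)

4

Branch on row 2: col 6 → 3; col 7 → 1; col 8 → 0.
Sum: 3 + 1 + 0 = 4.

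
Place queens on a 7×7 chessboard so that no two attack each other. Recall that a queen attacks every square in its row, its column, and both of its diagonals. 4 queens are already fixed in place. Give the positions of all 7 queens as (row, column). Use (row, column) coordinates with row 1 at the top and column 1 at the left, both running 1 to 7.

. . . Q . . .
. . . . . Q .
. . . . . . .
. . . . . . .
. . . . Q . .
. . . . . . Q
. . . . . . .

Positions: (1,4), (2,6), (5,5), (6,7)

Row 3: attacked by (1,4)→{2,4,6}; (2,6)→{5,6,7}; (5,5)→{3,5,7}; (6,7)→{4,7}. Safe: 1. Place at column 1.
Row 4: attacked by (1,4)→{1,4,7}; (2,6)→{4,6}; (3,1)→{1,2}; (5,5)→{4,5,6}; (6,7)→{5,7}. Safe: 3. Place at column 3.
Row 7: attacked by (1,4)→{4}; (2,6)→{1,6}; (3,1)→{1,5}; (4,3)→{3,6}; (5,5)→{3,5,7}; (6,7)→{6,7}. Safe: 2. Place at column 2.
Columns [4, 6, 1, 3, 5, 7, 2], r−c [-3, -4, 2, 1, 0, -1, 5], r+c [5, 8, 4, 7, 10, 13, 9] are all distinct, so no two queens attack.

(1,4) (2,6) (3,1) (4,3) (5,5) (6,7) (7,2)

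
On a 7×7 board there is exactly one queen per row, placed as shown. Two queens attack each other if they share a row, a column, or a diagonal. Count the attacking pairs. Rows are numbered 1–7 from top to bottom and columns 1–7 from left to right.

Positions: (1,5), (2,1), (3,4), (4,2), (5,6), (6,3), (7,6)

4

Same column: (5,6)–(7,6) (column 6).
Same diagonal: (1,5)–(4,2) (|1−4| = |5−2| = 3); (2,1)–(7,6) (|2−7| = |1−6| = 5); (3,4)–(5,6) (|3−5| = |4−6| = 2).
Total attacking pairs: 4.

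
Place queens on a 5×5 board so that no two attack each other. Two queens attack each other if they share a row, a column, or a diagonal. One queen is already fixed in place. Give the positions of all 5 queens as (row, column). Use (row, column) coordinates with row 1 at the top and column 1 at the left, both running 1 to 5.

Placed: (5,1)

(1,4) (2,2) (3,5) (4,3) (5,1)

Row 1: attacked by (5,1)→{1,5}. Safe: 2, 3, 4. Place at column 4.
Row 2: attacked by (1,4)→{3,4,5}; (5,1)→{1,4}. Safe: 2. Place at column 2.
Row 3: attacked by (1,4)→{2,4}; (2,2)→{1,2,3}; (5,1)→{1,3}. Safe: 5. Place at column 5.
Row 4: attacked by (1,4)→{1,4}; (2,2)→{2,4}; (3,5)→{4,5}; (5,1)→{1,2}. Safe: 3. Place at column 3.
Columns [4, 2, 5, 3, 1], r−c [-3, 0, -2, 1, 4], r+c [5, 4, 8, 7, 6] are all distinct, so no two queens attack.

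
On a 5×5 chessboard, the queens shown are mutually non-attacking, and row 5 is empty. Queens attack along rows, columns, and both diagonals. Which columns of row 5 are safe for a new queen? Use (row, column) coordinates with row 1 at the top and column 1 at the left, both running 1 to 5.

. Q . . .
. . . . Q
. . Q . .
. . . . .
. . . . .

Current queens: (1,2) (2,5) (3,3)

(1,2) attacks row 5 at column 2.
(2,5) attacks row 5 at column 5 and diagonals 2.
(3,3) attacks row 5 at column 3 and diagonals 1, 5.
Attacked columns: {1, 2, 3, 5}. Safe: {4}.

columns 4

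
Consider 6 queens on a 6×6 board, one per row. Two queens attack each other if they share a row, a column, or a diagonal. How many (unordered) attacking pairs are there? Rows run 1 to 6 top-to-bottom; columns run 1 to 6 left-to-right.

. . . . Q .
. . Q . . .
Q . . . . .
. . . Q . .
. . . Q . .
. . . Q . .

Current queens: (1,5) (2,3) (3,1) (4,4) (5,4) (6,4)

4

Same column: (4,4)–(5,4) (column 4); (4,4)–(6,4) (column 4); (5,4)–(6,4) (column 4).
Same diagonal: (3,1)–(6,4) (|3−6| = |1−4| = 3).
Total attacking pairs: 4.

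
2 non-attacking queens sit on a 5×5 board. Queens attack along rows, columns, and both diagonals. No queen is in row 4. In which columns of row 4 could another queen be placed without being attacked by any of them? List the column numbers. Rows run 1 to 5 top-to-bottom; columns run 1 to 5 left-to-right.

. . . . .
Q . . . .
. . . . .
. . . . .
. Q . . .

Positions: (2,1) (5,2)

(2,1) attacks row 4 at column 1 and diagonals 3.
(5,2) attacks row 4 at column 2 and diagonals 1, 3.
Attacked columns: {1, 2, 3}. Safe: {4, 5}.

columns 4, 5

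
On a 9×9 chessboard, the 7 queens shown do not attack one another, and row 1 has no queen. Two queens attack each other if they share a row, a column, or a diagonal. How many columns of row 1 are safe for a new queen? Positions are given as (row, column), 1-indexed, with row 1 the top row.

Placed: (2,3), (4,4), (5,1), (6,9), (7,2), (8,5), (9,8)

(2,3) attacks row 1 at column 3 and diagonals 2, 4.
(4,4) attacks row 1 at column 4 and diagonals 1, 7.
(5,1) attacks row 1 at column 1 and diagonals 5.
(6,9) attacks row 1 at column 9 and diagonals 4.
(7,2) attacks row 1 at column 2 and diagonals 8.
(8,5) attacks row 1 at column 5.
(9,8) attacks row 1 at column 8.
Attacked columns: {1, 2, 3, 4, 5, 7, 8, 9}. Safe: {6}.

1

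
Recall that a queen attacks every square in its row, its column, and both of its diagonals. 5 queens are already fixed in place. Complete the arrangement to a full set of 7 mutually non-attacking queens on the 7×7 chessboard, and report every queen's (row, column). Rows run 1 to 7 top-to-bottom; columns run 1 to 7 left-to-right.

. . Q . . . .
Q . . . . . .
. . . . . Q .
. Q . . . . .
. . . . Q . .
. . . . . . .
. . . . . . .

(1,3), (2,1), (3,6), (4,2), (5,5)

(1,3) (2,1) (3,6) (4,2) (5,5) (6,7) (7,4)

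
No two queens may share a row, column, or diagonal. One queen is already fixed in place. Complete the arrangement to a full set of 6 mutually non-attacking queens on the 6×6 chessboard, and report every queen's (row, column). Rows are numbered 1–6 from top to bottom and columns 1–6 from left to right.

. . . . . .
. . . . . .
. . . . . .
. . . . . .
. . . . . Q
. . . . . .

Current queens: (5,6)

(1,4) (2,1) (3,5) (4,2) (5,6) (6,3)

Row 1: attacked by (5,6)→{2,6}. Safe: 1, 3, 4, 5. Place at column 4.
Row 2: attacked by (1,4)→{3,4,5}; (5,6)→{3,6}. Safe: 1, 2. Place at column 1.
Row 3: attacked by (1,4)→{2,4,6}; (2,1)→{1,2}; (5,6)→{4,6}. Safe: 3, 5. Place at column 5.
Row 4: attacked by (1,4)→{1,4}; (2,1)→{1,3}; (3,5)→{4,5,6}; (5,6)→{5,6}. Safe: 2. Place at column 2.
Row 6: attacked by (1,4)→{4}; (2,1)→{1,5}; (3,5)→{2,5}; (4,2)→{2,4}; (5,6)→{5,6}. Safe: 3. Place at column 3.
Columns [4, 1, 5, 2, 6, 3], r−c [-3, 1, -2, 2, -1, 3], r+c [5, 3, 8, 6, 11, 9] are all distinct, so no two queens attack.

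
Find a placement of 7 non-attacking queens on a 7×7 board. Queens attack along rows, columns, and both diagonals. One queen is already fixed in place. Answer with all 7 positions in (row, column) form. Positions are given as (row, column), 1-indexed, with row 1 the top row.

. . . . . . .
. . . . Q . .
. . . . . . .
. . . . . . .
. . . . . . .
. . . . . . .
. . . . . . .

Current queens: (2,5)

(1,2) (2,5) (3,3) (4,1) (5,7) (6,4) (7,6)

Row 1: attacked by (2,5)→{4,5,6}. Safe: 1, 2, 3, 7. Place at column 2.
Row 3: attacked by (1,2)→{2,4}; (2,5)→{4,5,6}. Safe: 1, 3, 7. Place at column 3.
Row 4: attacked by (1,2)→{2,5}; (2,5)→{3,5,7}; (3,3)→{2,3,4}. Safe: 1, 6. Place at column 1.
Row 5: attacked by (1,2)→{2,6}; (2,5)→{2,5}; (3,3)→{1,3,5}; (4,1)→{1,2}. Safe: 4, 7. Place at column 7.
Row 6: attacked by (1,2)→{2,7}; (2,5)→{1,5}; (3,3)→{3,6}; (4,1)→{1,3}; (5,7)→{6,7}. Safe: 4. Place at column 4.
Row 7: attacked by (1,2)→{2}; (2,5)→{5}; (3,3)→{3,7}; (4,1)→{1,4}; (5,7)→{5,7}; (6,4)→{3,4,5}. Safe: 6. Place at column 6.
Columns [2, 5, 3, 1, 7, 4, 6], r−c [-1, -3, 0, 3, -2, 2, 1], r+c [3, 7, 6, 5, 12, 10, 13] are all distinct, so no two queens attack.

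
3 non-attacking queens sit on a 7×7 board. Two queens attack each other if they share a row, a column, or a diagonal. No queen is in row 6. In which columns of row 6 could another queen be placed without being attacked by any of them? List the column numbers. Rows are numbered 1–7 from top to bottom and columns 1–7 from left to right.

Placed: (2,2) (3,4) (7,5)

columns 3

(2,2) attacks row 6 at column 2 and diagonals 6.
(3,4) attacks row 6 at column 4 and diagonals 1, 7.
(7,5) attacks row 6 at column 5 and diagonals 4, 6.
Attacked columns: {1, 2, 4, 5, 6, 7}. Safe: {3}.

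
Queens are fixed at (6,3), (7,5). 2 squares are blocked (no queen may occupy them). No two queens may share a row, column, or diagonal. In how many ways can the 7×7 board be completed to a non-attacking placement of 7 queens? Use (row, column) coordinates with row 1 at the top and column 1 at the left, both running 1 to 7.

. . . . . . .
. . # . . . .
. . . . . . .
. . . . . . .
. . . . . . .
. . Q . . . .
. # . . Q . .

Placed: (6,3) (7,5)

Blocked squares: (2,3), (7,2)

1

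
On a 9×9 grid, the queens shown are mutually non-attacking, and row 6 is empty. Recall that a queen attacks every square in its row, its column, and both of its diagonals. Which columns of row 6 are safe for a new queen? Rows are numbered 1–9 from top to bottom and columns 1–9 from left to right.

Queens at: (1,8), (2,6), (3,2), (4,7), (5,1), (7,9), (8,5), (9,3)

(1,8) attacks row 6 at column 8 and diagonals 3.
(2,6) attacks row 6 at column 6 and diagonals 2.
(3,2) attacks row 6 at column 2 and diagonals 5.
(4,7) attacks row 6 at column 7 and diagonals 5, 9.
(5,1) attacks row 6 at column 1 and diagonals 2.
(7,9) attacks row 6 at column 9 and diagonals 8.
(8,5) attacks row 6 at column 5 and diagonals 3, 7.
(9,3) attacks row 6 at column 3 and diagonals 6.
Attacked columns: {1, 2, 3, 5, 6, 7, 8, 9}. Safe: {4}.

columns 4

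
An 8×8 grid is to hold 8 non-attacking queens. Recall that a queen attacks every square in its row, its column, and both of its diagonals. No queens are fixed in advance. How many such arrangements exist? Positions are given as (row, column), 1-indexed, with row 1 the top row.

92

Branch on row 1: col 1 → 4; col 2 → 8; col 3 → 16; col 4 → 18; col 5 → 18; col 6 → 16; col 7 → 8; col 8 → 4.
Sum: 4 + 8 + 16 + 18 + 18 + 16 + 8 + 4 = 92.
(This is the classic 8-queens count.)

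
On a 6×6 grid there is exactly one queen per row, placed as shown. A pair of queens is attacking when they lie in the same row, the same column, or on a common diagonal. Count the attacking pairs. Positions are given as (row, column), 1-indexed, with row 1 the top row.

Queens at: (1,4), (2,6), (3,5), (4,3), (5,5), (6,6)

Same column: (2,6)–(6,6) (column 6); (3,5)–(5,5) (column 5).
Same diagonal: (2,6)–(3,5) (|2−3| = |6−5| = 1); (5,5)–(6,6) (|5−6| = |5−6| = 1).
Total attacking pairs: 4.

4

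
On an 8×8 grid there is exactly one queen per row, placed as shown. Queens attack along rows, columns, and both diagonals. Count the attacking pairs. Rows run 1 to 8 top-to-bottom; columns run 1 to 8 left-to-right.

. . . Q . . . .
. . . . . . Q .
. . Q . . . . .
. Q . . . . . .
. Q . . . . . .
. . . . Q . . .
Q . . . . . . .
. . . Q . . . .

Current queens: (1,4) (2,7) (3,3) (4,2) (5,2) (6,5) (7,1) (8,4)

3

Same column: (1,4)–(8,4) (column 4); (4,2)–(5,2) (column 2).
Same diagonal: (3,3)–(4,2) (|3−4| = |3−2| = 1).
Total attacking pairs: 3.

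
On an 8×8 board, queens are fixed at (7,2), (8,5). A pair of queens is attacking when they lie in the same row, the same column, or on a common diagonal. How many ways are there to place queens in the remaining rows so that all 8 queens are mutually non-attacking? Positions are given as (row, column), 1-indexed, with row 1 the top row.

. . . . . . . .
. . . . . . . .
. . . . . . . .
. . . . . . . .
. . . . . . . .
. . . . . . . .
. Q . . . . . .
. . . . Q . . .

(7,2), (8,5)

4

Branch on row 1: col 1 → 1; col 3 → 1; col 4 → 0; col 6 → 1; col 7 → 1.
Sum: 1 + 1 + 0 + 1 + 1 = 4.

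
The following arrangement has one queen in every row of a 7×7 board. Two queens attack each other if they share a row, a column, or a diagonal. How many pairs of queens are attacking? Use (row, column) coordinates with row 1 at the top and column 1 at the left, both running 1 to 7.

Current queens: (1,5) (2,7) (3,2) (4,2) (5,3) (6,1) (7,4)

3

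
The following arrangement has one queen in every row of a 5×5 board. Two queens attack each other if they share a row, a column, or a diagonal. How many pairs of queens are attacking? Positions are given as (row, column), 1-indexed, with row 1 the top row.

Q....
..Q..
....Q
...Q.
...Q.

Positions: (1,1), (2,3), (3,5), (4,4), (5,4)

3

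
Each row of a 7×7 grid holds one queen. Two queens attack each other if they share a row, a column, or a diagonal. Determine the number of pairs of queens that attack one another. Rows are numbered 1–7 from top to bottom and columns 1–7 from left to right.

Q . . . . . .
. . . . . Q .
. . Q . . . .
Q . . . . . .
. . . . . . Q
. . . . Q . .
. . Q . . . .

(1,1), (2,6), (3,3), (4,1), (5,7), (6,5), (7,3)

Same column: (1,1)–(4,1) (column 1); (3,3)–(7,3) (column 3).
Same diagonal: (1,1)–(3,3) (|1−3| = |1−3| = 2).
Total attacking pairs: 3.

3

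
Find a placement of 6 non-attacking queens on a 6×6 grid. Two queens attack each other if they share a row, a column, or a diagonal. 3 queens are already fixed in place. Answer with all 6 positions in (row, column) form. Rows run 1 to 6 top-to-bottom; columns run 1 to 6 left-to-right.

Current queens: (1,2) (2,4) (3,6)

Row 4: attacked by (1,2)→{2,5}; (2,4)→{2,4,6}; (3,6)→{5,6}. Safe: 1, 3. Place at column 1.
Row 5: attacked by (1,2)→{2,6}; (2,4)→{1,4}; (3,6)→{4,6}; (4,1)→{1,2}. Safe: 3, 5. Place at column 3.
Row 6: attacked by (1,2)→{2}; (2,4)→{4}; (3,6)→{3,6}; (4,1)→{1,3}; (5,3)→{2,3,4}. Safe: 5. Place at column 5.
Columns [2, 4, 6, 1, 3, 5], r−c [-1, -2, -3, 3, 2, 1], r+c [3, 6, 9, 5, 8, 11] are all distinct, so no two queens attack.

(1,2) (2,4) (3,6) (4,1) (5,3) (6,5)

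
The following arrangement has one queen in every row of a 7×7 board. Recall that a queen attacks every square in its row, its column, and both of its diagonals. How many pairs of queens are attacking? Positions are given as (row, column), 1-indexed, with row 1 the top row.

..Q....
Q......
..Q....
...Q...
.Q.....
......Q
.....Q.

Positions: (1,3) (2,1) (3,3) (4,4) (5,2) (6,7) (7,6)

Same column: (1,3)–(3,3) (column 3).
Same diagonal: (2,1)–(7,6) (|2−7| = |1−6| = 5); (3,3)–(4,4) (|3−4| = |3−4| = 1); (6,7)–(7,6) (|6−7| = |7−6| = 1).
Total attacking pairs: 4.

4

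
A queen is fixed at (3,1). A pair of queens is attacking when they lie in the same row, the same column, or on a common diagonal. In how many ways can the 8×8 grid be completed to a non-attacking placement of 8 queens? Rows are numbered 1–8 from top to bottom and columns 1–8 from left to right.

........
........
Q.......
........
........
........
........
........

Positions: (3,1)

16

Branch on row 1: col 2 → 1; col 4 → 4; col 5 → 4; col 6 → 4; col 7 → 1; col 8 → 2.
Sum: 1 + 4 + 4 + 4 + 1 + 2 = 16.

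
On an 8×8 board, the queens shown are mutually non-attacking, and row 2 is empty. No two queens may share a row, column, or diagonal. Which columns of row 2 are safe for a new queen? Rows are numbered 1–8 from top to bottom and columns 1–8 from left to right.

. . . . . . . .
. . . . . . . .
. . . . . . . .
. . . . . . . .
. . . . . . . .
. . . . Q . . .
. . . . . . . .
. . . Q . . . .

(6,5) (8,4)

columns 2, 3, 6, 7, 8

(6,5) attacks row 2 at column 5 and diagonals 1.
(8,4) attacks row 2 at column 4.
Attacked columns: {1, 4, 5}. Safe: {2, 3, 6, 7, 8}.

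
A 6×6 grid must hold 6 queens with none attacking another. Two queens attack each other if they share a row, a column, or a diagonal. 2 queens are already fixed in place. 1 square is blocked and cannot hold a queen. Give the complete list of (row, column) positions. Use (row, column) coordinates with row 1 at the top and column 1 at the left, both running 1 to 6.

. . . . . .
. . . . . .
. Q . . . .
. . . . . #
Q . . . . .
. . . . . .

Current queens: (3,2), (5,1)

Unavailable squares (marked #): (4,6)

(1,3) (2,6) (3,2) (4,5) (5,1) (6,4)

Row 1: attacked by (3,2)→{2,4}; (5,1)→{1,5}. Safe: 3, 6. Place at column 3.
Row 2: attacked by (1,3)→{2,3,4}; (3,2)→{1,2,3}; (5,1)→{1,4}. Safe: 5, 6. Place at column 6.
Row 4: attacked by (1,3)→{3,6}; (2,6)→{4,6}; (3,2)→{1,2,3}; (5,1)→{1,2}. Blocked: 6. Safe: 5. Place at column 5.
Row 6: attacked by (1,3)→{3}; (2,6)→{2,6}; (3,2)→{2,5}; (4,5)→{3,5}; (5,1)→{1,2}. Safe: 4. Place at column 4.
Columns [3, 6, 2, 5, 1, 4], r−c [-2, -4, 1, -1, 4, 2], r+c [4, 8, 5, 9, 6, 10] are all distinct, so no two queens attack.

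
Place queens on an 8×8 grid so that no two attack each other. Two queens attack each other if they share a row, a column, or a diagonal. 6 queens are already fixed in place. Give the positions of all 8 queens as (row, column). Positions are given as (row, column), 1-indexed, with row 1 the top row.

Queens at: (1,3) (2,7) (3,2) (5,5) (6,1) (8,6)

Row 4: attacked by (1,3)→{3,6}; (2,7)→{5,7}; (3,2)→{1,2,3}; (5,5)→{4,5,6}; (6,1)→{1,3}; (8,6)→{2,6}. Safe: 8. Place at column 8.
Row 7: attacked by (1,3)→{3}; (2,7)→{2,7}; (3,2)→{2,6}; (4,8)→{5,8}; (5,5)→{3,5,7}; (6,1)→{1,2}; (8,6)→{5,6,7}. Safe: 4. Place at column 4.
Columns [3, 7, 2, 8, 5, 1, 4, 6], r−c [-2, -5, 1, -4, 0, 5, 3, 2], r+c [4, 9, 5, 12, 10, 7, 11, 14] are all distinct, so no two queens attack.

(1,3) (2,7) (3,2) (4,8) (5,5) (6,1) (7,4) (8,6)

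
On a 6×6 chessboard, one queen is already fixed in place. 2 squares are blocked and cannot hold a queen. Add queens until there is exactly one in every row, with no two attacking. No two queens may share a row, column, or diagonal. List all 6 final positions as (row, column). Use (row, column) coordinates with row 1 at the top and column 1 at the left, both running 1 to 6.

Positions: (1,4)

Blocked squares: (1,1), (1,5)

Row 2: attacked by (1,4)→{3,4,5}. Safe: 1, 2, 6. Place at column 1.
Row 3: attacked by (1,4)→{2,4,6}; (2,1)→{1,2}. Safe: 3, 5. Place at column 5.
Row 4: attacked by (1,4)→{1,4}; (2,1)→{1,3}; (3,5)→{4,5,6}. Safe: 2. Place at column 2.
Row 5: attacked by (1,4)→{4}; (2,1)→{1,4}; (3,5)→{3,5}; (4,2)→{1,2,3}. Safe: 6. Place at column 6.
Row 6: attacked by (1,4)→{4}; (2,1)→{1,5}; (3,5)→{2,5}; (4,2)→{2,4}; (5,6)→{5,6}. Safe: 3. Place at column 3.
Columns [4, 1, 5, 2, 6, 3], r−c [-3, 1, -2, 2, -1, 3], r+c [5, 3, 8, 6, 11, 9] are all distinct, so no two queens attack.

(1,4) (2,1) (3,5) (4,2) (5,6) (6,3)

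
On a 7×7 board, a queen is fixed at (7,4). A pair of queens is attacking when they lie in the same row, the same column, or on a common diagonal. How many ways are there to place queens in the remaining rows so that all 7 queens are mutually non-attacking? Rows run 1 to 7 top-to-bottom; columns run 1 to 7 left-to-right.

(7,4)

Branch on row 1: col 1 → 1; col 2 → 1; col 3 → 1; col 5 → 1; col 6 → 1; col 7 → 1.
Sum: 1 + 1 + 1 + 1 + 1 + 1 = 6.

6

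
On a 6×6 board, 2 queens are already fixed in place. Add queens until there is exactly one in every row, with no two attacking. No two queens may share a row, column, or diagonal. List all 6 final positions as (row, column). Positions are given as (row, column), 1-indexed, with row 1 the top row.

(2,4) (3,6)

(1,2) (2,4) (3,6) (4,1) (5,3) (6,5)

Row 1: attacked by (2,4)→{3,4,5}; (3,6)→{4,6}. Safe: 1, 2. Place at column 2.
Row 4: attacked by (1,2)→{2,5}; (2,4)→{2,4,6}; (3,6)→{5,6}. Safe: 1, 3. Place at column 1.
Row 5: attacked by (1,2)→{2,6}; (2,4)→{1,4}; (3,6)→{4,6}; (4,1)→{1,2}. Safe: 3, 5. Place at column 3.
Row 6: attacked by (1,2)→{2}; (2,4)→{4}; (3,6)→{3,6}; (4,1)→{1,3}; (5,3)→{2,3,4}. Safe: 5. Place at column 5.
Columns [2, 4, 6, 1, 3, 5], r−c [-1, -2, -3, 3, 2, 1], r+c [3, 6, 9, 5, 8, 11] are all distinct, so no two queens attack.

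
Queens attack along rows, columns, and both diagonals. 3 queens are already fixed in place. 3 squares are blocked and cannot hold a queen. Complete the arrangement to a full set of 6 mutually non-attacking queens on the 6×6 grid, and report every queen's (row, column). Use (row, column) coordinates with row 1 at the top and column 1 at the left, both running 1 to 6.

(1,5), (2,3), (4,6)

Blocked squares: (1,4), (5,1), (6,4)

(1,5) (2,3) (3,1) (4,6) (5,4) (6,2)

Row 3: attacked by (1,5)→{3,5}; (2,3)→{2,3,4}; (4,6)→{5,6}. Safe: 1. Place at column 1.
Row 5: attacked by (1,5)→{1,5}; (2,3)→{3,6}; (3,1)→{1,3}; (4,6)→{5,6}. Blocked: 1. Safe: 2, 4. Place at column 4.
Row 6: attacked by (1,5)→{5}; (2,3)→{3}; (3,1)→{1,4}; (4,6)→{4,6}; (5,4)→{3,4,5}. Blocked: 4. Safe: 2. Place at column 2.
Columns [5, 3, 1, 6, 4, 2], r−c [-4, -1, 2, -2, 1, 4], r+c [6, 5, 4, 10, 9, 8] are all distinct, so no two queens attack.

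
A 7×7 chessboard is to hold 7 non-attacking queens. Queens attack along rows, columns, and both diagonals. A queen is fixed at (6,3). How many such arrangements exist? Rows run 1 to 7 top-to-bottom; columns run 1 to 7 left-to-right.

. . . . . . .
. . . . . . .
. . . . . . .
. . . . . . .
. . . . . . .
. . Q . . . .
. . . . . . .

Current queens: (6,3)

Branch on row 1: col 1 → 0; col 2 → 3; col 4 → 1; col 5 → 0; col 6 → 1; col 7 → 1.
Sum: 0 + 3 + 1 + 0 + 1 + 1 = 6.

6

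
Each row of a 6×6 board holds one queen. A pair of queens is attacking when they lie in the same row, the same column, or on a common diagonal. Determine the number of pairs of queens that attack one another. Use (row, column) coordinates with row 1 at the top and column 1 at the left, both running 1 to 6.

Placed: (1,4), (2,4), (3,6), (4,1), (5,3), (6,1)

Same column: (1,4)–(2,4) (column 4); (4,1)–(6,1) (column 1).
Same diagonal: (1,4)–(3,6) (|1−3| = |4−6| = 2); (1,4)–(4,1) (|1−4| = |4−1| = 3).
Total attacking pairs: 4.

4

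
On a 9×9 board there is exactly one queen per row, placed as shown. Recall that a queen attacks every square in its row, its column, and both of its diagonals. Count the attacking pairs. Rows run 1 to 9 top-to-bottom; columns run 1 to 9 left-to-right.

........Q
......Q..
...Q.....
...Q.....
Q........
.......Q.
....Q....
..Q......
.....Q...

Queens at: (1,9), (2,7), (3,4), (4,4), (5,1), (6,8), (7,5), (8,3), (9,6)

1

Same column: (3,4)–(4,4) (column 4).
Total attacking pairs: 1.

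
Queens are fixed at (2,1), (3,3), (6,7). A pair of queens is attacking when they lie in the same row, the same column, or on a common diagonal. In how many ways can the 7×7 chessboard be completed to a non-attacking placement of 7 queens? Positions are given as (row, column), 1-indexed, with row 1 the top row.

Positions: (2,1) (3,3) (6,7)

1

Branch on row 1: col 4 → 1; col 6 → 0.
Sum: 1 + 0 = 1.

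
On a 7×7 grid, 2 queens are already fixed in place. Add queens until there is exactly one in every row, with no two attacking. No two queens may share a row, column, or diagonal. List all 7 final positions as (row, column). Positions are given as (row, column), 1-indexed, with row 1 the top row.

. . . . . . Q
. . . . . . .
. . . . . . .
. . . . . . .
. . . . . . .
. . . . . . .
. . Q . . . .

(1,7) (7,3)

Row 2: attacked by (1,7)→{6,7}; (7,3)→{3}. Safe: 1, 2, 4, 5. Place at column 4.
Row 3: attacked by (1,7)→{5,7}; (2,4)→{3,4,5}; (7,3)→{3,7}. Safe: 1, 2, 6. Place at column 1.
Row 4: attacked by (1,7)→{4,7}; (2,4)→{2,4,6}; (3,1)→{1,2}; (7,3)→{3,6}. Safe: 5. Place at column 5.
Row 5: attacked by (1,7)→{3,7}; (2,4)→{1,4,7}; (3,1)→{1,3}; (4,5)→{4,5,6}; (7,3)→{1,3,5}. Safe: 2. Place at column 2.
Row 6: attacked by (1,7)→{2,7}; (2,4)→{4}; (3,1)→{1,4}; (4,5)→{3,5,7}; (5,2)→{1,2,3}; (7,3)→{2,3,4}. Safe: 6. Place at column 6.
Columns [7, 4, 1, 5, 2, 6, 3], r−c [-6, -2, 2, -1, 3, 0, 4], r+c [8, 6, 4, 9, 7, 12, 10] are all distinct, so no two queens attack.

(1,7) (2,4) (3,1) (4,5) (5,2) (6,6) (7,3)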